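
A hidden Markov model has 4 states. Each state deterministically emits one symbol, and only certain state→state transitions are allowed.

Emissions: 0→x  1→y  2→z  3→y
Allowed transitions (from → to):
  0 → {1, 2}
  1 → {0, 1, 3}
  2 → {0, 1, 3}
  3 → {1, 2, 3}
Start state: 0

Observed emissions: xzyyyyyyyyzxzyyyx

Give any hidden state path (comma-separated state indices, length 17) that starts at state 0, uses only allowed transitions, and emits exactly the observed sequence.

0,2,1,3,3,1,3,1,3,3,2,0,2,3,1,1,0

  [0] x  {0}  => 0  start
  [1] z  {2}  => 2  0->2 ok
  [2] y  {1,3}  => 1  2->1 ok
  [3] y  {1,3}  => 3  1->3 ok
  [4] y  {1,3}  => 3  3->3 ok
  [5] y  {1,3}  => 1  3->1 ok
  [6] y  {1,3}  => 3  1->3 ok
  [7] y  {1,3}  => 1  3->1 ok
  [8] y  {1,3}  => 3  1->3 ok
  [9] y  {1,3}  => 3  3->3 ok
  [10] z  {2}  => 2  3->2 ok
  [11] x  {0}  => 0  2->0 ok
  [12] z  {2}  => 2  0->2 ok
  [13] y  {1,3}  => 3  2->3 ok
  [14] y  {1,3}  => 1  3->1 ok
  [15] y  {1,3}  => 1  1->1 ok
  [16] x  {0}  => 0  1->0 ok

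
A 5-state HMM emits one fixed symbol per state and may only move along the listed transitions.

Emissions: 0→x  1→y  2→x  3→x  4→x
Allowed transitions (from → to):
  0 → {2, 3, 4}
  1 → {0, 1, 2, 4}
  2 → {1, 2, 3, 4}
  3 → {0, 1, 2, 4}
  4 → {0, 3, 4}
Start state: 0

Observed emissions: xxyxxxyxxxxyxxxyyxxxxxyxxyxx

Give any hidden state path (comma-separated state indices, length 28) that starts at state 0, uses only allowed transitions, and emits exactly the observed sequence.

0,3,1,2,2,3,1,2,4,0,2,1,4,0,2,1,1,4,0,3,0,3,1,4,3,1,0,3

  pos 0: x in {0,2,3,4}, choose 0; start
  pos 1: x in {0,2,3,4}, choose 3; 0->3 ok
  pos 2: y in {1}, choose 1; 3->1 ok
  pos 3: x in {0,2,3,4}, choose 2; 1->2 ok
  pos 4: x in {0,2,3,4}, choose 2; 2->2 ok
  pos 5: x in {0,2,3,4}, choose 3; 2->3 ok
  pos 6: y in {1}, choose 1; 3->1 ok
  pos 7: x in {0,2,3,4}, choose 2; 1->2 ok
  pos 8: x in {0,2,3,4}, choose 4; 2->4 ok
  pos 9: x in {0,2,3,4}, choose 0; 4->0 ok
  pos 10: x in {0,2,3,4}, choose 2; 0->2 ok
  pos 11: y in {1}, choose 1; 2->1 ok
  pos 12: x in {0,2,3,4}, choose 4; 1->4 ok
  pos 13: x in {0,2,3,4}, choose 0; 4->0 ok
  pos 14: x in {0,2,3,4}, choose 2; 0->2 ok
  pos 15: y in {1}, choose 1; 2->1 ok
  pos 16: y in {1}, choose 1; 1->1 ok
  pos 17: x in {0,2,3,4}, choose 4; 1->4 ok
  pos 18: x in {0,2,3,4}, choose 0; 4->0 ok
  pos 19: x in {0,2,3,4}, choose 3; 0->3 ok
  pos 20: x in {0,2,3,4}, choose 0; 3->0 ok
  pos 21: x in {0,2,3,4}, choose 3; 0->3 ok
  pos 22: y in {1}, choose 1; 3->1 ok
  pos 23: x in {0,2,3,4}, choose 4; 1->4 ok
  pos 24: x in {0,2,3,4}, choose 3; 4->3 ok
  pos 25: y in {1}, choose 1; 3->1 ok
  pos 26: x in {0,2,3,4}, choose 0; 1->0 ok
  pos 27: x in {0,2,3,4}, choose 3; 0->3 ok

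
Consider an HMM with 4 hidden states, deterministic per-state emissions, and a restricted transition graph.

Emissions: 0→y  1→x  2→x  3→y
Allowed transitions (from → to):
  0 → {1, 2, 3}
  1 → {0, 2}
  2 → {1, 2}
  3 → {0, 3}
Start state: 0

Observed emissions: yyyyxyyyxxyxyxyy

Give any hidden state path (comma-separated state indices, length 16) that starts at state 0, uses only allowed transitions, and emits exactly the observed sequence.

0,3,3,0,1,0,3,0,2,1,0,1,0,1,0,3

  0: obs=y cand={0,3} pick 0 [start]
  1: obs=y cand={0,3} pick 3 [0->3 ok]
  2: obs=y cand={0,3} pick 3 [3->3 ok]
  3: obs=y cand={0,3} pick 0 [3->0 ok]
  4: obs=x cand={1,2} pick 1 [0->1 ok]
  5: obs=y cand={0,3} pick 0 [1->0 ok]
  6: obs=y cand={0,3} pick 3 [0->3 ok]
  7: obs=y cand={0,3} pick 0 [3->0 ok]
  8: obs=x cand={1,2} pick 2 [0->2 ok]
  9: obs=x cand={1,2} pick 1 [2->1 ok]
  10: obs=y cand={0,3} pick 0 [1->0 ok]
  11: obs=x cand={1,2} pick 1 [0->1 ok]
  12: obs=y cand={0,3} pick 0 [1->0 ok]
  13: obs=x cand={1,2} pick 1 [0->1 ok]
  14: obs=y cand={0,3} pick 0 [1->0 ok]
  15: obs=y cand={0,3} pick 3 [0->3 ok]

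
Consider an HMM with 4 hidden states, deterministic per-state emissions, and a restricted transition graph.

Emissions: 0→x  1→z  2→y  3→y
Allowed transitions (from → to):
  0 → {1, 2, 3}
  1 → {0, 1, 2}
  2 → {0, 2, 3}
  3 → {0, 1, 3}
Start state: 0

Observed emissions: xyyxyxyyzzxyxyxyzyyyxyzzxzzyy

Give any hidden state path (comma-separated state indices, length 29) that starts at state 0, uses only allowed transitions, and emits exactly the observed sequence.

  [0] x  {0}  => 0  start
  [1] y  {2,3}  => 2  0->2 ok
  [2] y  {2,3}  => 2  2->2 ok
  [3] x  {0}  => 0  2->0 ok
  [4] y  {2,3}  => 3  0->3 ok
  [5] x  {0}  => 0  3->0 ok
  [6] y  {2,3}  => 3  0->3 ok
  [7] y  {2,3}  => 3  3->3 ok
  [8] z  {1}  => 1  3->1 ok
  [9] z  {1}  => 1  1->1 ok
  [10] x  {0}  => 0  1->0 ok
  [11] y  {2,3}  => 3  0->3 ok
  [12] x  {0}  => 0  3->0 ok
  [13] y  {2,3}  => 2  0->2 ok
  [14] x  {0}  => 0  2->0 ok
  [15] y  {2,3}  => 3  0->3 ok
  [16] z  {1}  => 1  3->1 ok
  [17] y  {2,3}  => 2  1->2 ok
  [18] y  {2,3}  => 3  2->3 ok
  [19] y  {2,3}  => 3  3->3 ok
  [20] x  {0}  => 0  3->0 ok
  [21] y  {2,3}  => 3  0->3 ok
  [22] z  {1}  => 1  3->1 ok
  [23] z  {1}  => 1  1->1 ok
  [24] x  {0}  => 0  1->0 ok
  [25] z  {1}  => 1  0->1 ok
  [26] z  {1}  => 1  1->1 ok
  [27] y  {2,3}  => 2  1->2 ok
  [28] y  {2,3}  => 3  2->3 ok

0,2,2,0,3,0,3,3,1,1,0,3,0,2,0,3,1,2,3,3,0,3,1,1,0,1,1,2,3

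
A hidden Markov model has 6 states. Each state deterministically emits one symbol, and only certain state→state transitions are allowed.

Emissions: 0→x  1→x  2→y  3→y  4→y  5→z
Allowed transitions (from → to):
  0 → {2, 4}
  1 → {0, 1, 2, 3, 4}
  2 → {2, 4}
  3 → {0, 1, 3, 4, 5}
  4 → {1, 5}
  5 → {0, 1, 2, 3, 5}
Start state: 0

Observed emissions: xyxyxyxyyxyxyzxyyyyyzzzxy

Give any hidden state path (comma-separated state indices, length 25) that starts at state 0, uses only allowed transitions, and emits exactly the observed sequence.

  pos 0: x in {0,1}, choose 0; start
  pos 1: y in {2,3,4}, choose 4; 0->4 ok
  pos 2: x in {0,1}, choose 1; 4->1 ok
  pos 3: y in {2,3,4}, choose 4; 1->4 ok
  pos 4: x in {0,1}, choose 1; 4->1 ok
  pos 5: y in {2,3,4}, choose 3; 1->3 ok
  pos 6: x in {0,1}, choose 0; 3->0 ok
  pos 7: y in {2,3,4}, choose 2; 0->2 ok
  pos 8: y in {2,3,4}, choose 4; 2->4 ok
  pos 9: x in {0,1}, choose 1; 4->1 ok
  pos 10: y in {2,3,4}, choose 3; 1->3 ok
  pos 11: x in {0,1}, choose 1; 3->1 ok
  pos 12: y in {2,3,4}, choose 4; 1->4 ok
  pos 13: z in {5}, choose 5; 4->5 ok
  pos 14: x in {0,1}, choose 0; 5->0 ok
  pos 15: y in {2,3,4}, choose 2; 0->2 ok
  pos 16: y in {2,3,4}, choose 2; 2->2 ok
  pos 17: y in {2,3,4}, choose 2; 2->2 ok
  pos 18: y in {2,3,4}, choose 2; 2->2 ok
  pos 19: y in {2,3,4}, choose 4; 2->4 ok
  pos 20: z in {5}, choose 5; 4->5 ok
  pos 21: z in {5}, choose 5; 5->5 ok
  pos 22: z in {5}, choose 5; 5->5 ok
  pos 23: x in {0,1}, choose 0; 5->0 ok
  pos 24: y in {2,3,4}, choose 4; 0->4 ok

0,4,1,4,1,3,0,2,4,1,3,1,4,5,0,2,2,2,2,4,5,5,5,0,4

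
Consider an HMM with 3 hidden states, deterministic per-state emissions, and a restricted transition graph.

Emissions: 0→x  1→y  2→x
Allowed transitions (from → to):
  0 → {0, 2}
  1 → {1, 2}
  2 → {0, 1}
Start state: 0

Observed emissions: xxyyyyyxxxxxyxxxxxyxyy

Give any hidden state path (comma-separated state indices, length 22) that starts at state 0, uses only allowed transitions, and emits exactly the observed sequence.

0,2,1,1,1,1,1,2,0,0,0,2,1,2,0,0,0,2,1,2,1,1

  [0] x  {0,2}  => 0  start
  [1] x  {0,2}  => 2  0->2 ok
  [2] y  {1}  => 1  2->1 ok
  [3] y  {1}  => 1  1->1 ok
  [4] y  {1}  => 1  1->1 ok
  [5] y  {1}  => 1  1->1 ok
  [6] y  {1}  => 1  1->1 ok
  [7] x  {0,2}  => 2  1->2 ok
  [8] x  {0,2}  => 0  2->0 ok
  [9] x  {0,2}  => 0  0->0 ok
  [10] x  {0,2}  => 0  0->0 ok
  [11] x  {0,2}  => 2  0->2 ok
  [12] y  {1}  => 1  2->1 ok
  [13] x  {0,2}  => 2  1->2 ok
  [14] x  {0,2}  => 0  2->0 ok
  [15] x  {0,2}  => 0  0->0 ok
  [16] x  {0,2}  => 0  0->0 ok
  [17] x  {0,2}  => 2  0->2 ok
  [18] y  {1}  => 1  2->1 ok
  [19] x  {0,2}  => 2  1->2 ok
  [20] y  {1}  => 1  2->1 ok
  [21] y  {1}  => 1  1->1 ok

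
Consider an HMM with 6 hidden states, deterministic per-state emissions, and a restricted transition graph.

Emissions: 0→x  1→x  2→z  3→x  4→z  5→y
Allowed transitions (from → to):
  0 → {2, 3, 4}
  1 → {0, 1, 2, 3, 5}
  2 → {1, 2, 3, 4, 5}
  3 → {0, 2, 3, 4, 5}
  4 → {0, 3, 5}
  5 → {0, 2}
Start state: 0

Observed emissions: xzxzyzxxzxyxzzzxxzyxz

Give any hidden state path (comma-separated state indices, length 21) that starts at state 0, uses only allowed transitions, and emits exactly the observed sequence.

  t0 'x' -> {0,1,3}, take 0 (start)
  t1 'z' -> {2,4}, take 2 (0->2 ok)
  t2 'x' -> {0,1,3}, take 3 (2->3 ok)
  t3 'z' -> {2,4}, take 2 (3->2 ok)
  t4 'y' -> {5}, take 5 (2->5 ok)
  t5 'z' -> {2,4}, take 2 (5->2 ok)
  t6 'x' -> {0,1,3}, take 3 (2->3 ok)
  t7 'x' -> {0,1,3}, take 0 (3->0 ok)
  t8 'z' -> {2,4}, take 2 (0->2 ok)
  t9 'x' -> {0,1,3}, take 1 (2->1 ok)
  t10 'y' -> {5}, take 5 (1->5 ok)
  t11 'x' -> {0,1,3}, take 0 (5->0 ok)
  t12 'z' -> {2,4}, take 2 (0->2 ok)
  t13 'z' -> {2,4}, take 2 (2->2 ok)
  t14 'z' -> {2,4}, take 2 (2->2 ok)
  t15 'x' -> {0,1,3}, take 3 (2->3 ok)
  t16 'x' -> {0,1,3}, take 3 (3->3 ok)
  t17 'z' -> {2,4}, take 2 (3->2 ok)
  t18 'y' -> {5}, take 5 (2->5 ok)
  t19 'x' -> {0,1,3}, take 0 (5->0 ok)
  t20 'z' -> {2,4}, take 2 (0->2 ok)

0,2,3,2,5,2,3,0,2,1,5,0,2,2,2,3,3,2,5,0,2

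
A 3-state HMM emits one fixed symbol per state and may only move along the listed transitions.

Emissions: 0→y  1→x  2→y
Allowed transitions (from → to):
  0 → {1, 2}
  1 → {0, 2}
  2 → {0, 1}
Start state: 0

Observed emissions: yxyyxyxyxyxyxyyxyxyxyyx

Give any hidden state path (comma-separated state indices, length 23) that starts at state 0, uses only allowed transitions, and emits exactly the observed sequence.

0,1,2,0,1,0,1,0,1,0,1,0,1,0,2,1,2,1,0,1,0,2,1

  0: obs=y cand={0,2} pick 0 [start]
  1: obs=x cand={1} pick 1 [0->1 ok]
  2: obs=y cand={0,2} pick 2 [1->2 ok]
  3: obs=y cand={0,2} pick 0 [2->0 ok]
  4: obs=x cand={1} pick 1 [0->1 ok]
  5: obs=y cand={0,2} pick 0 [1->0 ok]
  6: obs=x cand={1} pick 1 [0->1 ok]
  7: obs=y cand={0,2} pick 0 [1->0 ok]
  8: obs=x cand={1} pick 1 [0->1 ok]
  9: obs=y cand={0,2} pick 0 [1->0 ok]
  10: obs=x cand={1} pick 1 [0->1 ok]
  11: obs=y cand={0,2} pick 0 [1->0 ok]
  12: obs=x cand={1} pick 1 [0->1 ok]
  13: obs=y cand={0,2} pick 0 [1->0 ok]
  14: obs=y cand={0,2} pick 2 [0->2 ok]
  15: obs=x cand={1} pick 1 [2->1 ok]
  16: obs=y cand={0,2} pick 2 [1->2 ok]
  17: obs=x cand={1} pick 1 [2->1 ok]
  18: obs=y cand={0,2} pick 0 [1->0 ok]
  19: obs=x cand={1} pick 1 [0->1 ok]
  20: obs=y cand={0,2} pick 0 [1->0 ok]
  21: obs=y cand={0,2} pick 2 [0->2 ok]
  22: obs=x cand={1} pick 1 [2->1 ok]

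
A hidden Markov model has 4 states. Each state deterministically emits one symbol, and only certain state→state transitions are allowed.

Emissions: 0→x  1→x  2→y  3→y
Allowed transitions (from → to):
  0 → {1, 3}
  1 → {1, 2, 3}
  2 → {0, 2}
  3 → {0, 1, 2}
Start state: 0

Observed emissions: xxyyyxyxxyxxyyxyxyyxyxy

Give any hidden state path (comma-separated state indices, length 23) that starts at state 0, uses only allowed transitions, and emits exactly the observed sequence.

0,1,2,2,2,0,3,1,1,3,1,1,2,2,0,3,0,3,2,0,3,0,3

  [0] x  {0,1}  => 0  start
  [1] x  {0,1}  => 1  0->1 ok
  [2] y  {2,3}  => 2  1->2 ok
  [3] y  {2,3}  => 2  2->2 ok
  [4] y  {2,3}  => 2  2->2 ok
  [5] x  {0,1}  => 0  2->0 ok
  [6] y  {2,3}  => 3  0->3 ok
  [7] x  {0,1}  => 1  3->1 ok
  [8] x  {0,1}  => 1  1->1 ok
  [9] y  {2,3}  => 3  1->3 ok
  [10] x  {0,1}  => 1  3->1 ok
  [11] x  {0,1}  => 1  1->1 ok
  [12] y  {2,3}  => 2  1->2 ok
  [13] y  {2,3}  => 2  2->2 ok
  [14] x  {0,1}  => 0  2->0 ok
  [15] y  {2,3}  => 3  0->3 ok
  [16] x  {0,1}  => 0  3->0 ok
  [17] y  {2,3}  => 3  0->3 ok
  [18] y  {2,3}  => 2  3->2 ok
  [19] x  {0,1}  => 0  2->0 ok
  [20] y  {2,3}  => 3  0->3 ok
  [21] x  {0,1}  => 0  3->0 ok
  [22] y  {2,3}  => 3  0->3 ok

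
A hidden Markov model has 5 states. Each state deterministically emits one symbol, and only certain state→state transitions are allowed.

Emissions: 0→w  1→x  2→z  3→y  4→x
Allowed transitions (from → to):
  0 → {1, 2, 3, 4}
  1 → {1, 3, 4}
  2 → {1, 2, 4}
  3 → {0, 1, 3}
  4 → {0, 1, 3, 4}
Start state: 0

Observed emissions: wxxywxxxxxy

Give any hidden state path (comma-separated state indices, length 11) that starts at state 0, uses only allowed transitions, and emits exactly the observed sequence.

  [0] w  {0}  => 0  start
  [1] x  {1,4}  => 1  0->1 ok
  [2] x  {1,4}  => 1  1->1 ok
  [3] y  {3}  => 3  1->3 ok
  [4] w  {0}  => 0  3->0 ok
  [5] x  {1,4}  => 4  0->4 ok
  [6] x  {1,4}  => 4  4->4 ok
  [7] x  {1,4}  => 1  4->1 ok
  [8] x  {1,4}  => 4  1->4 ok
  [9] x  {1,4}  => 4  4->4 ok
  [10] y  {3}  => 3  4->3 ok

0,1,1,3,0,4,4,1,4,4,3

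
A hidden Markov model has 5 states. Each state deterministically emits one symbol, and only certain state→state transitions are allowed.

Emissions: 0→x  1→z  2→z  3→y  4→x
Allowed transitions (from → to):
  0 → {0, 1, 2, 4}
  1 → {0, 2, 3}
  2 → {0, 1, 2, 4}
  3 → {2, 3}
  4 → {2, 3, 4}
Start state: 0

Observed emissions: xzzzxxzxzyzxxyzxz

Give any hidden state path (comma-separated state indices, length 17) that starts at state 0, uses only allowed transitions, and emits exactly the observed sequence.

0,1,2,1,0,0,2,0,1,3,2,4,4,3,2,4,2

  [0] x  {0,4}  => 0  start
  [1] z  {1,2}  => 1  0->1 ok
  [2] z  {1,2}  => 2  1->2 ok
  [3] z  {1,2}  => 1  2->1 ok
  [4] x  {0,4}  => 0  1->0 ok
  [5] x  {0,4}  => 0  0->0 ok
  [6] z  {1,2}  => 2  0->2 ok
  [7] x  {0,4}  => 0  2->0 ok
  [8] z  {1,2}  => 1  0->1 ok
  [9] y  {3}  => 3  1->3 ok
  [10] z  {1,2}  => 2  3->2 ok
  [11] x  {0,4}  => 4  2->4 ok
  [12] x  {0,4}  => 4  4->4 ok
  [13] y  {3}  => 3  4->3 ok
  [14] z  {1,2}  => 2  3->2 ok
  [15] x  {0,4}  => 4  2->4 ok
  [16] z  {1,2}  => 2  4->2 ok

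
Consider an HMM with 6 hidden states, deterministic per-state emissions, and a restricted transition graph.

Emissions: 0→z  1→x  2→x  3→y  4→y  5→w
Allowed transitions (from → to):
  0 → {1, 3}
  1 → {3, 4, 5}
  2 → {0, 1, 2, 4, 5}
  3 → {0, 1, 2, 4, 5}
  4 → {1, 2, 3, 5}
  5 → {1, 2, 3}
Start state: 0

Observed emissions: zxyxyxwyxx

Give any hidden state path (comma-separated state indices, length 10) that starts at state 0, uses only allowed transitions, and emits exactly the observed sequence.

  pos 0: z in {0}, choose 0; start
  pos 1: x in {1,2}, choose 1; 0->1 ok
  pos 2: y in {3,4}, choose 3; 1->3 ok
  pos 3: x in {1,2}, choose 2; 3->2 ok
  pos 4: y in {3,4}, choose 4; 2->4 ok
  pos 5: x in {1,2}, choose 2; 4->2 ok
  pos 6: w in {5}, choose 5; 2->5 ok
  pos 7: y in {3,4}, choose 3; 5->3 ok
  pos 8: x in {1,2}, choose 2; 3->2 ok
  pos 9: x in {1,2}, choose 2; 2->2 ok

0,1,3,2,4,2,5,3,2,2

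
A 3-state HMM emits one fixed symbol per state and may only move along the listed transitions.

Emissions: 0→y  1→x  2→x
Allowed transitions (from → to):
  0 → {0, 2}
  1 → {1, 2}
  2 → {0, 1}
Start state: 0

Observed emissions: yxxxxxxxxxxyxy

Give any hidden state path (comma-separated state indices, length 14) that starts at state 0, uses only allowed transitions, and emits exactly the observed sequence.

  [0] y  {0}  => 0  start
  [1] x  {1,2}  => 2  0->2 ok
  [2] x  {1,2}  => 1  2->1 ok
  [3] x  {1,2}  => 1  1->1 ok
  [4] x  {1,2}  => 1  1->1 ok
  [5] x  {1,2}  => 2  1->2 ok
  [6] x  {1,2}  => 1  2->1 ok
  [7] x  {1,2}  => 1  1->1 ok
  [8] x  {1,2}  => 1  1->1 ok
  [9] x  {1,2}  => 1  1->1 ok
  [10] x  {1,2}  => 2  1->2 ok
  [11] y  {0}  => 0  2->0 ok
  [12] x  {1,2}  => 2  0->2 ok
  [13] y  {0}  => 0  2->0 ok

0,2,1,1,1,2,1,1,1,1,2,0,2,0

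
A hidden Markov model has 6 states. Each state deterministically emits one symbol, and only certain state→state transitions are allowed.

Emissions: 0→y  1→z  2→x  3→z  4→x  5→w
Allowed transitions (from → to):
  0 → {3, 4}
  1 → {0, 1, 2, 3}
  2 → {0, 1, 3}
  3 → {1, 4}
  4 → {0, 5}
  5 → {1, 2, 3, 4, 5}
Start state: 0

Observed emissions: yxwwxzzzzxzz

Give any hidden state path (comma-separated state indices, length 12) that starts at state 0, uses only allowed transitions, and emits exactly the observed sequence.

0,4,5,5,2,1,3,1,1,2,3,1

  t0 'y' -> {0}, take 0 (start)
  t1 'x' -> {2,4}, take 4 (0->4 ok)
  t2 'w' -> {5}, take 5 (4->5 ok)
  t3 'w' -> {5}, take 5 (5->5 ok)
  t4 'x' -> {2,4}, take 2 (5->2 ok)
  t5 'z' -> {1,3}, take 1 (2->1 ok)
  t6 'z' -> {1,3}, take 3 (1->3 ok)
  t7 'z' -> {1,3}, take 1 (3->1 ok)
  t8 'z' -> {1,3}, take 1 (1->1 ok)
  t9 'x' -> {2,4}, take 2 (1->2 ok)
  t10 'z' -> {1,3}, take 3 (2->3 ok)
  t11 'z' -> {1,3}, take 1 (3->1 ok)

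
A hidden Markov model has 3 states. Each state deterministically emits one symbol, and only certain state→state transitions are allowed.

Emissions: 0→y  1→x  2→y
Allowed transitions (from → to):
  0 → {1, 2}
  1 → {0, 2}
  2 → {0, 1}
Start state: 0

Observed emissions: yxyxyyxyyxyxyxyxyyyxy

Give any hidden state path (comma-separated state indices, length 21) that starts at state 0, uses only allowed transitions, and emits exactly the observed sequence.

0,1,0,1,2,0,1,0,2,1,2,1,2,1,0,1,0,2,0,1,2

  [0] y  {0,2}  => 0  start
  [1] x  {1}  => 1  0->1 ok
  [2] y  {0,2}  => 0  1->0 ok
  [3] x  {1}  => 1  0->1 ok
  [4] y  {0,2}  => 2  1->2 ok
  [5] y  {0,2}  => 0  2->0 ok
  [6] x  {1}  => 1  0->1 ok
  [7] y  {0,2}  => 0  1->0 ok
  [8] y  {0,2}  => 2  0->2 ok
  [9] x  {1}  => 1  2->1 ok
  [10] y  {0,2}  => 2  1->2 ok
  [11] x  {1}  => 1  2->1 ok
  [12] y  {0,2}  => 2  1->2 ok
  [13] x  {1}  => 1  2->1 ok
  [14] y  {0,2}  => 0  1->0 ok
  [15] x  {1}  => 1  0->1 ok
  [16] y  {0,2}  => 0  1->0 ok
  [17] y  {0,2}  => 2  0->2 ok
  [18] y  {0,2}  => 0  2->0 ok
  [19] x  {1}  => 1  0->1 ok
  [20] y  {0,2}  => 2  1->2 ok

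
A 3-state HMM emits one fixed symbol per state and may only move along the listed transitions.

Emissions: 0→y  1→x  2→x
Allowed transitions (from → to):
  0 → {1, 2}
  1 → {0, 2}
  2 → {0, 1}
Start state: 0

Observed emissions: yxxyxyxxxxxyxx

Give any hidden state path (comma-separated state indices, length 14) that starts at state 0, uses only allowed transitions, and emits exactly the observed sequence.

0,1,2,0,2,0,2,1,2,1,2,0,2,1

  0: obs=y cand={0} pick 0 [start]
  1: obs=x cand={1,2} pick 1 [0->1 ok]
  2: obs=x cand={1,2} pick 2 [1->2 ok]
  3: obs=y cand={0} pick 0 [2->0 ok]
  4: obs=x cand={1,2} pick 2 [0->2 ok]
  5: obs=y cand={0} pick 0 [2->0 ok]
  6: obs=x cand={1,2} pick 2 [0->2 ok]
  7: obs=x cand={1,2} pick 1 [2->1 ok]
  8: obs=x cand={1,2} pick 2 [1->2 ok]
  9: obs=x cand={1,2} pick 1 [2->1 ok]
  10: obs=x cand={1,2} pick 2 [1->2 ok]
  11: obs=y cand={0} pick 0 [2->0 ok]
  12: obs=x cand={1,2} pick 2 [0->2 ok]
  13: obs=x cand={1,2} pick 1 [2->1 ok]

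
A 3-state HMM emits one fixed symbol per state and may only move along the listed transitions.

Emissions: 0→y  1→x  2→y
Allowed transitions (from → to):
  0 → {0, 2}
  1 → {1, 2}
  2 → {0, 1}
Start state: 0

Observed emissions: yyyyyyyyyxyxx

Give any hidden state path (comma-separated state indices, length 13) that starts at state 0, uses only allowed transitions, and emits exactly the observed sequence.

  0: obs=y cand={0,2} pick 0 [start]
  1: obs=y cand={0,2} pick 2 [0->2 ok]
  2: obs=y cand={0,2} pick 0 [2->0 ok]
  3: obs=y cand={0,2} pick 2 [0->2 ok]
  4: obs=y cand={0,2} pick 0 [2->0 ok]
  5: obs=y cand={0,2} pick 0 [0->0 ok]
  6: obs=y cand={0,2} pick 0 [0->0 ok]
  7: obs=y cand={0,2} pick 0 [0->0 ok]
  8: obs=y cand={0,2} pick 2 [0->2 ok]
  9: obs=x cand={1} pick 1 [2->1 ok]
  10: obs=y cand={0,2} pick 2 [1->2 ok]
  11: obs=x cand={1} pick 1 [2->1 ok]
  12: obs=x cand={1} pick 1 [1->1 ok]

0,2,0,2,0,0,0,0,2,1,2,1,1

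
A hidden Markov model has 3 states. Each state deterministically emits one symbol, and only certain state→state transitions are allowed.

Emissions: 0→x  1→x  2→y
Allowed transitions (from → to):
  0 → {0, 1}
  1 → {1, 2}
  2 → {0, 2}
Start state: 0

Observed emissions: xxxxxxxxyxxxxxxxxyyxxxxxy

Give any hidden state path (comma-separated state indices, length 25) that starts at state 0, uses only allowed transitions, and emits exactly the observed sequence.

0,0,0,0,0,0,0,1,2,0,0,0,0,1,1,1,1,2,2,0,1,1,1,1,2

  pos 0: x in {0,1}, choose 0; start
  pos 1: x in {0,1}, choose 0; 0->0 ok
  pos 2: x in {0,1}, choose 0; 0->0 ok
  pos 3: x in {0,1}, choose 0; 0->0 ok
  pos 4: x in {0,1}, choose 0; 0->0 ok
  pos 5: x in {0,1}, choose 0; 0->0 ok
  pos 6: x in {0,1}, choose 0; 0->0 ok
  pos 7: x in {0,1}, choose 1; 0->1 ok
  pos 8: y in {2}, choose 2; 1->2 ok
  pos 9: x in {0,1}, choose 0; 2->0 ok
  pos 10: x in {0,1}, choose 0; 0->0 ok
  pos 11: x in {0,1}, choose 0; 0->0 ok
  pos 12: x in {0,1}, choose 0; 0->0 ok
  pos 13: x in {0,1}, choose 1; 0->1 ok
  pos 14: x in {0,1}, choose 1; 1->1 ok
  pos 15: x in {0,1}, choose 1; 1->1 ok
  pos 16: x in {0,1}, choose 1; 1->1 ok
  pos 17: y in {2}, choose 2; 1->2 ok
  pos 18: y in {2}, choose 2; 2->2 ok
  pos 19: x in {0,1}, choose 0; 2->0 ok
  pos 20: x in {0,1}, choose 1; 0->1 ok
  pos 21: x in {0,1}, choose 1; 1->1 ok
  pos 22: x in {0,1}, choose 1; 1->1 ok
  pos 23: x in {0,1}, choose 1; 1->1 ok
  pos 24: y in {2}, choose 2; 1->2 ok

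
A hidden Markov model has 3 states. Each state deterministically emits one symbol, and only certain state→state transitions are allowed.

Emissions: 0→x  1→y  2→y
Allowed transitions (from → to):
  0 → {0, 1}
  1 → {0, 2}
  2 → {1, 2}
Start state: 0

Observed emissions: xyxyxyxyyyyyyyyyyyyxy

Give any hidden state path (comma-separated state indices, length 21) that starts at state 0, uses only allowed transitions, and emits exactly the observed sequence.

0,1,0,1,0,1,0,1,2,1,2,2,2,2,1,2,2,2,1,0,1

  pos 0: x in {0}, choose 0; start
  pos 1: y in {1,2}, choose 1; 0->1 ok
  pos 2: x in {0}, choose 0; 1->0 ok
  pos 3: y in {1,2}, choose 1; 0->1 ok
  pos 4: x in {0}, choose 0; 1->0 ok
  pos 5: y in {1,2}, choose 1; 0->1 ok
  pos 6: x in {0}, choose 0; 1->0 ok
  pos 7: y in {1,2}, choose 1; 0->1 ok
  pos 8: y in {1,2}, choose 2; 1->2 ok
  pos 9: y in {1,2}, choose 1; 2->1 ok
  pos 10: y in {1,2}, choose 2; 1->2 ok
  pos 11: y in {1,2}, choose 2; 2->2 ok
  pos 12: y in {1,2}, choose 2; 2->2 ok
  pos 13: y in {1,2}, choose 2; 2->2 ok
  pos 14: y in {1,2}, choose 1; 2->1 ok
  pos 15: y in {1,2}, choose 2; 1->2 ok
  pos 16: y in {1,2}, choose 2; 2->2 ok
  pos 17: y in {1,2}, choose 2; 2->2 ok
  pos 18: y in {1,2}, choose 1; 2->1 ok
  pos 19: x in {0}, choose 0; 1->0 ok
  pos 20: y in {1,2}, choose 1; 0->1 ok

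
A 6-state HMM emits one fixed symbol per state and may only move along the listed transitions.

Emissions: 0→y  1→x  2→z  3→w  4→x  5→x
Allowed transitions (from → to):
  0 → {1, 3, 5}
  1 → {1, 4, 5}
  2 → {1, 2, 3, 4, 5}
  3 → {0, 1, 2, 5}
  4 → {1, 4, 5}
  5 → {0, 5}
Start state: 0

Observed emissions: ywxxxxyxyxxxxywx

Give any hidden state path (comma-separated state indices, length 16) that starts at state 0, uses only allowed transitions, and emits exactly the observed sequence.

  pos 0: y in {0}, choose 0; start
  pos 1: w in {3}, choose 3; 0->3 ok
  pos 2: x in {1,4,5}, choose 1; 3->1 ok
  pos 3: x in {1,4,5}, choose 4; 1->4 ok
  pos 4: x in {1,4,5}, choose 1; 4->1 ok
  pos 5: x in {1,4,5}, choose 5; 1->5 ok
  pos 6: y in {0}, choose 0; 5->0 ok
  pos 7: x in {1,4,5}, choose 5; 0->5 ok
  pos 8: y in {0}, choose 0; 5->0 ok
  pos 9: x in {1,4,5}, choose 5; 0->5 ok
  pos 10: x in {1,4,5}, choose 5; 5->5 ok
  pos 11: x in {1,4,5}, choose 5; 5->5 ok
  pos 12: x in {1,4,5}, choose 5; 5->5 ok
  pos 13: y in {0}, choose 0; 5->0 ok
  pos 14: w in {3}, choose 3; 0->3 ok
  pos 15: x in {1,4,5}, choose 1; 3->1 ok

0,3,1,4,1,5,0,5,0,5,5,5,5,0,3,1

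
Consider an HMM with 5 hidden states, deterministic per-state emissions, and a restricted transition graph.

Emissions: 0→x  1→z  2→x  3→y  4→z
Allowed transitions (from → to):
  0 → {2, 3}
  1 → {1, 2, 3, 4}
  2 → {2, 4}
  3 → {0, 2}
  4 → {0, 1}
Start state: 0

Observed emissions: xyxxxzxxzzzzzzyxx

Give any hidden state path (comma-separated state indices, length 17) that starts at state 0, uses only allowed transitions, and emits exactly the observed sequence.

  t0 'x' -> {0,2}, take 0 (start)
  t1 'y' -> {3}, take 3 (0->3 ok)
  t2 'x' -> {0,2}, take 2 (3->2 ok)
  t3 'x' -> {0,2}, take 2 (2->2 ok)
  t4 'x' -> {0,2}, take 2 (2->2 ok)
  t5 'z' -> {1,4}, take 4 (2->4 ok)
  t6 'x' -> {0,2}, take 0 (4->0 ok)
  t7 'x' -> {0,2}, take 2 (0->2 ok)
  t8 'z' -> {1,4}, take 4 (2->4 ok)
  t9 'z' -> {1,4}, take 1 (4->1 ok)
  t10 'z' -> {1,4}, take 1 (1->1 ok)
  t11 'z' -> {1,4}, take 4 (1->4 ok)
  t12 'z' -> {1,4}, take 1 (4->1 ok)
  t13 'z' -> {1,4}, take 1 (1->1 ok)
  t14 'y' -> {3}, take 3 (1->3 ok)
  t15 'x' -> {0,2}, take 0 (3->0 ok)
  t16 'x' -> {0,2}, take 2 (0->2 ok)

0,3,2,2,2,4,0,2,4,1,1,4,1,1,3,0,2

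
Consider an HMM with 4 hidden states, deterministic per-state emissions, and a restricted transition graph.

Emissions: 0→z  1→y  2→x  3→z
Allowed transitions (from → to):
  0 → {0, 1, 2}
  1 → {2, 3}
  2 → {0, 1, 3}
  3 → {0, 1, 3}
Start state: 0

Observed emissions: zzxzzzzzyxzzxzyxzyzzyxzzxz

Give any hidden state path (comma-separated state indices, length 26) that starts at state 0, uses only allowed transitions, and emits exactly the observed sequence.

  t0 'z' -> {0,3}, take 0 (start)
  t1 'z' -> {0,3}, take 0 (0->0 ok)
  t2 'x' -> {2}, take 2 (0->2 ok)
  t3 'z' -> {0,3}, take 3 (2->3 ok)
  t4 'z' -> {0,3}, take 3 (3->3 ok)
  t5 'z' -> {0,3}, take 3 (3->3 ok)
  t6 'z' -> {0,3}, take 0 (3->0 ok)
  t7 'z' -> {0,3}, take 0 (0->0 ok)
  t8 'y' -> {1}, take 1 (0->1 ok)
  t9 'x' -> {2}, take 2 (1->2 ok)
  t10 'z' -> {0,3}, take 0 (2->0 ok)
  t11 'z' -> {0,3}, take 0 (0->0 ok)
  t12 'x' -> {2}, take 2 (0->2 ok)
  t13 'z' -> {0,3}, take 0 (2->0 ok)
  t14 'y' -> {1}, take 1 (0->1 ok)
  t15 'x' -> {2}, take 2 (1->2 ok)
  t16 'z' -> {0,3}, take 3 (2->3 ok)
  t17 'y' -> {1}, take 1 (3->1 ok)
  t18 'z' -> {0,3}, take 3 (1->3 ok)
  t19 'z' -> {0,3}, take 0 (3->0 ok)
  t20 'y' -> {1}, take 1 (0->1 ok)
  t21 'x' -> {2}, take 2 (1->2 ok)
  t22 'z' -> {0,3}, take 3 (2->3 ok)
  t23 'z' -> {0,3}, take 0 (3->0 ok)
  t24 'x' -> {2}, take 2 (0->2 ok)
  t25 'z' -> {0,3}, take 3 (2->3 ok)

0,0,2,3,3,3,0,0,1,2,0,0,2,0,1,2,3,1,3,0,1,2,3,0,2,3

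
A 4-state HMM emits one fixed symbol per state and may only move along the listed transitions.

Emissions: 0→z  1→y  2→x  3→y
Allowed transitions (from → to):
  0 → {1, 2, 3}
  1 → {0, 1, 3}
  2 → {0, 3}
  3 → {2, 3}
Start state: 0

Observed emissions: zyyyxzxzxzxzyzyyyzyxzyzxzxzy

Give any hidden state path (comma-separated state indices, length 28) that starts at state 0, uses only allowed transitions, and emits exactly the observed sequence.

0,1,1,3,2,0,2,0,2,0,2,0,1,0,1,1,1,0,3,2,0,1,0,2,0,2,0,1

  [0] z  {0}  => 0  start
  [1] y  {1,3}  => 1  0->1 ok
  [2] y  {1,3}  => 1  1->1 ok
  [3] y  {1,3}  => 3  1->3 ok
  [4] x  {2}  => 2  3->2 ok
  [5] z  {0}  => 0  2->0 ok
  [6] x  {2}  => 2  0->2 ok
  [7] z  {0}  => 0  2->0 ok
  [8] x  {2}  => 2  0->2 ok
  [9] z  {0}  => 0  2->0 ok
  [10] x  {2}  => 2  0->2 ok
  [11] z  {0}  => 0  2->0 ok
  [12] y  {1,3}  => 1  0->1 ok
  [13] z  {0}  => 0  1->0 ok
  [14] y  {1,3}  => 1  0->1 ok
  [15] y  {1,3}  => 1  1->1 ok
  [16] y  {1,3}  => 1  1->1 ok
  [17] z  {0}  => 0  1->0 ok
  [18] y  {1,3}  => 3  0->3 ok
  [19] x  {2}  => 2  3->2 ok
  [20] z  {0}  => 0  2->0 ok
  [21] y  {1,3}  => 1  0->1 ok
  [22] z  {0}  => 0  1->0 ok
  [23] x  {2}  => 2  0->2 ok
  [24] z  {0}  => 0  2->0 ok
  [25] x  {2}  => 2  0->2 ok
  [26] z  {0}  => 0  2->0 ok
  [27] y  {1,3}  => 1  0->1 ok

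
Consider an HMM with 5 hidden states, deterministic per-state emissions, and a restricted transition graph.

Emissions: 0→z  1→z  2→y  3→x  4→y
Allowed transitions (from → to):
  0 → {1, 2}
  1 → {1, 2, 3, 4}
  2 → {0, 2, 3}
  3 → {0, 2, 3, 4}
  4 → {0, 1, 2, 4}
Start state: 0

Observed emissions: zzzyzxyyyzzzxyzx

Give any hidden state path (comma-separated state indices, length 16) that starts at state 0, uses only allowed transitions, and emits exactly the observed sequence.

  0: obs=z cand={0,1} pick 0 [start]
  1: obs=z cand={0,1} pick 1 [0->1 ok]
  2: obs=z cand={0,1} pick 1 [1->1 ok]
  3: obs=y cand={2,4} pick 4 [1->4 ok]
  4: obs=z cand={0,1} pick 1 [4->1 ok]
  5: obs=x cand={3} pick 3 [1->3 ok]
  6: obs=y cand={2,4} pick 4 [3->4 ok]
  7: obs=y cand={2,4} pick 2 [4->2 ok]
  8: obs=y cand={2,4} pick 2 [2->2 ok]
  9: obs=z cand={0,1} pick 0 [2->0 ok]
  10: obs=z cand={0,1} pick 1 [0->1 ok]
  11: obs=z cand={0,1} pick 1 [1->1 ok]
  12: obs=x cand={3} pick 3 [1->3 ok]
  13: obs=y cand={2,4} pick 4 [3->4 ok]
  14: obs=z cand={0,1} pick 1 [4->1 ok]
  15: obs=x cand={3} pick 3 [1->3 ok]

0,1,1,4,1,3,4,2,2,0,1,1,3,4,1,3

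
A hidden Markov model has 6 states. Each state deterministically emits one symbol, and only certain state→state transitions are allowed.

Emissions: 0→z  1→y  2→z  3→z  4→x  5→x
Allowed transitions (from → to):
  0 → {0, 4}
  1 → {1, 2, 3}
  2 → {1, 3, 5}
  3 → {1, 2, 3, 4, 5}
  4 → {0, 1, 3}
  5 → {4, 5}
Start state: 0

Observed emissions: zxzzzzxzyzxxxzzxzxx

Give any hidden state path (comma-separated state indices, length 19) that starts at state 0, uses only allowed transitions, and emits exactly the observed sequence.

  0: obs=z cand={0,2,3} pick 0 [start]
  1: obs=x cand={4,5} pick 4 [0->4 ok]
  2: obs=z cand={0,2,3} pick 0 [4->0 ok]
  3: obs=z cand={0,2,3} pick 0 [0->0 ok]
  4: obs=z cand={0,2,3} pick 0 [0->0 ok]
  5: obs=z cand={0,2,3} pick 0 [0->0 ok]
  6: obs=x cand={4,5} pick 4 [0->4 ok]
  7: obs=z cand={0,2,3} pick 3 [4->3 ok]
  8: obs=y cand={1} pick 1 [3->1 ok]
  9: obs=z cand={0,2,3} pick 3 [1->3 ok]
  10: obs=x cand={4,5} pick 5 [3->5 ok]
  11: obs=x cand={4,5} pick 5 [5->5 ok]
  12: obs=x cand={4,5} pick 4 [5->4 ok]
  13: obs=z cand={0,2,3} pick 0 [4->0 ok]
  14: obs=z cand={0,2,3} pick 0 [0->0 ok]
  15: obs=x cand={4,5} pick 4 [0->4 ok]
  16: obs=z cand={0,2,3} pick 3 [4->3 ok]
  17: obs=x cand={4,5} pick 5 [3->5 ok]
  18: obs=x cand={4,5} pick 4 [5->4 ok]

0,4,0,0,0,0,4,3,1,3,5,5,4,0,0,4,3,5,4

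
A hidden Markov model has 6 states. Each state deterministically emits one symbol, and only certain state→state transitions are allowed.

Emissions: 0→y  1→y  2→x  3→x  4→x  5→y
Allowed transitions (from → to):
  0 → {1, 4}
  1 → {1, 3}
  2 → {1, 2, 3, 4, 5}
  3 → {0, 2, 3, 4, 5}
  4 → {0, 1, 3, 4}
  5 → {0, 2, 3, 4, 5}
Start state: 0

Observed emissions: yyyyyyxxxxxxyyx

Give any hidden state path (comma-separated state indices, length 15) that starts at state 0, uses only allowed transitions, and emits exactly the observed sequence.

  pos 0: y in {0,1,5}, choose 0; start
  pos 1: y in {0,1,5}, choose 1; 0->1 ok
  pos 2: y in {0,1,5}, choose 1; 1->1 ok
  pos 3: y in {0,1,5}, choose 1; 1->1 ok
  pos 4: y in {0,1,5}, choose 1; 1->1 ok
  pos 5: y in {0,1,5}, choose 1; 1->1 ok
  pos 6: x in {2,3,4}, choose 3; 1->3 ok
  pos 7: x in {2,3,4}, choose 4; 3->4 ok
  pos 8: x in {2,3,4}, choose 4; 4->4 ok
  pos 9: x in {2,3,4}, choose 3; 4->3 ok
  pos 10: x in {2,3,4}, choose 4; 3->4 ok
  pos 11: x in {2,3,4}, choose 3; 4->3 ok
  pos 12: y in {0,1,5}, choose 5; 3->5 ok
  pos 13: y in {0,1,5}, choose 5; 5->5 ok
  pos 14: x in {2,3,4}, choose 2; 5->2 ok

0,1,1,1,1,1,3,4,4,3,4,3,5,5,2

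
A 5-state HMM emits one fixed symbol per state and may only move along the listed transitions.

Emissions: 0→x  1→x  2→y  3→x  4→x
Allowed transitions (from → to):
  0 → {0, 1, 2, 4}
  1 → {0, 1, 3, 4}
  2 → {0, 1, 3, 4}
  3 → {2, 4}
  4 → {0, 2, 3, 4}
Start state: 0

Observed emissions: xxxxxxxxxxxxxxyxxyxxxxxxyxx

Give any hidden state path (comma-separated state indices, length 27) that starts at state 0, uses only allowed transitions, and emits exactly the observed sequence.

  t0 'x' -> {0,1,3,4}, take 0 (start)
  t1 'x' -> {0,1,3,4}, take 1 (0->1 ok)
  t2 'x' -> {0,1,3,4}, take 0 (1->0 ok)
  t3 'x' -> {0,1,3,4}, take 4 (0->4 ok)
  t4 'x' -> {0,1,3,4}, take 0 (4->0 ok)
  t5 'x' -> {0,1,3,4}, take 4 (0->4 ok)
  t6 'x' -> {0,1,3,4}, take 0 (4->0 ok)
  t7 'x' -> {0,1,3,4}, take 1 (0->1 ok)
  t8 'x' -> {0,1,3,4}, take 0 (1->0 ok)
  t9 'x' -> {0,1,3,4}, take 4 (0->4 ok)
  t10 'x' -> {0,1,3,4}, take 3 (4->3 ok)
  t11 'x' -> {0,1,3,4}, take 4 (3->4 ok)
  t12 'x' -> {0,1,3,4}, take 0 (4->0 ok)
  t13 'x' -> {0,1,3,4}, take 4 (0->4 ok)
  t14 'y' -> {2}, take 2 (4->2 ok)
  t15 'x' -> {0,1,3,4}, take 4 (2->4 ok)
  t16 'x' -> {0,1,3,4}, take 3 (4->3 ok)
  t17 'y' -> {2}, take 2 (3->2 ok)
  t18 'x' -> {0,1,3,4}, take 3 (2->3 ok)
  t19 'x' -> {0,1,3,4}, take 4 (3->4 ok)
  t20 'x' -> {0,1,3,4}, take 0 (4->0 ok)
  t21 'x' -> {0,1,3,4}, take 0 (0->0 ok)
  t22 'x' -> {0,1,3,4}, take 4 (0->4 ok)
  t23 'x' -> {0,1,3,4}, take 0 (4->0 ok)
  t24 'y' -> {2}, take 2 (0->2 ok)
  t25 'x' -> {0,1,3,4}, take 1 (2->1 ok)
  t26 'x' -> {0,1,3,4}, take 1 (1->1 ok)

0,1,0,4,0,4,0,1,0,4,3,4,0,4,2,4,3,2,3,4,0,0,4,0,2,1,1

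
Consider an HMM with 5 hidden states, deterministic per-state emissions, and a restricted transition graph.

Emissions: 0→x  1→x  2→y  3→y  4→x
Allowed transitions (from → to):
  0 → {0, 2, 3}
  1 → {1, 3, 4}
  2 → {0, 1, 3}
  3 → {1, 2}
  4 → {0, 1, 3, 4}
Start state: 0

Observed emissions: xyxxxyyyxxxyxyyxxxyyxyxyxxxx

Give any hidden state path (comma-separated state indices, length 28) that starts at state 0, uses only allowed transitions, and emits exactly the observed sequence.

  0: obs=x cand={0,1,4} pick 0 [start]
  1: obs=y cand={2,3} pick 2 [0->2 ok]
  2: obs=x cand={0,1,4} pick 1 [2->1 ok]
  3: obs=x cand={0,1,4} pick 4 [1->4 ok]
  4: obs=x cand={0,1,4} pick 0 [4->0 ok]
  5: obs=y cand={2,3} pick 2 [0->2 ok]
  6: obs=y cand={2,3} pick 3 [2->3 ok]
  7: obs=y cand={2,3} pick 2 [3->2 ok]
  8: obs=x cand={0,1,4} pick 0 [2->0 ok]
  9: obs=x cand={0,1,4} pick 0 [0->0 ok]
  10: obs=x cand={0,1,4} pick 0 [0->0 ok]
  11: obs=y cand={2,3} pick 3 [0->3 ok]
  12: obs=x cand={0,1,4} pick 1 [3->1 ok]
  13: obs=y cand={2,3} pick 3 [1->3 ok]
  14: obs=y cand={2,3} pick 2 [3->2 ok]
  15: obs=x cand={0,1,4} pick 1 [2->1 ok]
  16: obs=x cand={0,1,4} pick 4 [1->4 ok]
  17: obs=x cand={0,1,4} pick 4 [4->4 ok]
  18: obs=y cand={2,3} pick 3 [4->3 ok]
  19: obs=y cand={2,3} pick 2 [3->2 ok]
  20: obs=x cand={0,1,4} pick 1 [2->1 ok]
  21: obs=y cand={2,3} pick 3 [1->3 ok]
  22: obs=x cand={0,1,4} pick 1 [3->1 ok]
  23: obs=y cand={2,3} pick 3 [1->3 ok]
  24: obs=x cand={0,1,4} pick 1 [3->1 ok]
  25: obs=x cand={0,1,4} pick 1 [1->1 ok]
  26: obs=x cand={0,1,4} pick 1 [1->1 ok]
  27: obs=x cand={0,1,4} pick 1 [1->1 ok]

0,2,1,4,0,2,3,2,0,0,0,3,1,3,2,1,4,4,3,2,1,3,1,3,1,1,1,1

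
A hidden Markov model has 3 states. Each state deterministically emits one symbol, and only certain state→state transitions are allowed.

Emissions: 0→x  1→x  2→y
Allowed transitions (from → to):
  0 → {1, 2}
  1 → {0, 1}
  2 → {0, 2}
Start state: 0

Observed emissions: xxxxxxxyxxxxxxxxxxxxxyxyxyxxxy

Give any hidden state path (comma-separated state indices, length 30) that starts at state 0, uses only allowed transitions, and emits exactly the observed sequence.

  [0] x  {0,1}  => 0  start
  [1] x  {0,1}  => 1  0->1 ok
  [2] x  {0,1}  => 1  1->1 ok
  [3] x  {0,1}  => 0  1->0 ok
  [4] x  {0,1}  => 1  0->1 ok
  [5] x  {0,1}  => 1  1->1 ok
  [6] x  {0,1}  => 0  1->0 ok
  [7] y  {2}  => 2  0->2 ok
  [8] x  {0,1}  => 0  2->0 ok
  [9] x  {0,1}  => 1  0->1 ok
  [10] x  {0,1}  => 1  1->1 ok
  [11] x  {0,1}  => 1  1->1 ok
  [12] x  {0,1}  => 1  1->1 ok
  [13] x  {0,1}  => 1  1->1 ok
  [14] x  {0,1}  => 1  1->1 ok
  [15] x  {0,1}  => 0  1->0 ok
  [16] x  {0,1}  => 1  0->1 ok
  [17] x  {0,1}  => 1  1->1 ok
  [18] x  {0,1}  => 1  1->1 ok
  [19] x  {0,1}  => 1  1->1 ok
  [20] x  {0,1}  => 0  1->0 ok
  [21] y  {2}  => 2  0->2 ok
  [22] x  {0,1}  => 0  2->0 ok
  [23] y  {2}  => 2  0->2 ok
  [24] x  {0,1}  => 0  2->0 ok
  [25] y  {2}  => 2  0->2 ok
  [26] x  {0,1}  => 0  2->0 ok
  [27] x  {0,1}  => 1  0->1 ok
  [28] x  {0,1}  => 0  1->0 ok
  [29] y  {2}  => 2  0->2 ok

0,1,1,0,1,1,0,2,0,1,1,1,1,1,1,0,1,1,1,1,0,2,0,2,0,2,0,1,0,2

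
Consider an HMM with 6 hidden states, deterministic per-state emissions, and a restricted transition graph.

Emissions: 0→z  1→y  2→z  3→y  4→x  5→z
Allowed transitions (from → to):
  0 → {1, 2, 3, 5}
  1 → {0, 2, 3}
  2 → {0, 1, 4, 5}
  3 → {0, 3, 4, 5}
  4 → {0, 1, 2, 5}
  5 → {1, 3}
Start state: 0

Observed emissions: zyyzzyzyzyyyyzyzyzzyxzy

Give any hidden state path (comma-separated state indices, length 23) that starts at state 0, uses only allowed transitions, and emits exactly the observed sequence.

0,1,3,0,2,1,0,3,5,1,3,3,3,5,3,0,1,0,5,3,4,5,3

  [0] z  {0,2,5}  => 0  start
  [1] y  {1,3}  => 1  0->1 ok
  [2] y  {1,3}  => 3  1->3 ok
  [3] z  {0,2,5}  => 0  3->0 ok
  [4] z  {0,2,5}  => 2  0->2 ok
  [5] y  {1,3}  => 1  2->1 ok
  [6] z  {0,2,5}  => 0  1->0 ok
  [7] y  {1,3}  => 3  0->3 ok
  [8] z  {0,2,5}  => 5  3->5 ok
  [9] y  {1,3}  => 1  5->1 ok
  [10] y  {1,3}  => 3  1->3 ok
  [11] y  {1,3}  => 3  3->3 ok
  [12] y  {1,3}  => 3  3->3 ok
  [13] z  {0,2,5}  => 5  3->5 ok
  [14] y  {1,3}  => 3  5->3 ok
  [15] z  {0,2,5}  => 0  3->0 ok
  [16] y  {1,3}  => 1  0->1 ok
  [17] z  {0,2,5}  => 0  1->0 ok
  [18] z  {0,2,5}  => 5  0->5 ok
  [19] y  {1,3}  => 3  5->3 ok
  [20] x  {4}  => 4  3->4 ok
  [21] z  {0,2,5}  => 5  4->5 ok
  [22] y  {1,3}  => 3  5->3 ok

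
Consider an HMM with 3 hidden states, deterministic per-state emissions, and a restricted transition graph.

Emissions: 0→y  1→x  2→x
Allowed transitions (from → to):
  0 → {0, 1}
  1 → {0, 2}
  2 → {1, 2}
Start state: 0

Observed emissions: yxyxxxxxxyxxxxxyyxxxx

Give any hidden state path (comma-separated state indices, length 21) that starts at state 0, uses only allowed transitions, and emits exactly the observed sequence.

  pos 0: y in {0}, choose 0; start
  pos 1: x in {1,2}, choose 1; 0->1 ok
  pos 2: y in {0}, choose 0; 1->0 ok
  pos 3: x in {1,2}, choose 1; 0->1 ok
  pos 4: x in {1,2}, choose 2; 1->2 ok
  pos 5: x in {1,2}, choose 2; 2->2 ok
  pos 6: x in {1,2}, choose 1; 2->1 ok
  pos 7: x in {1,2}, choose 2; 1->2 ok
  pos 8: x in {1,2}, choose 1; 2->1 ok
  pos 9: y in {0}, choose 0; 1->0 ok
  pos 10: x in {1,2}, choose 1; 0->1 ok
  pos 11: x in {1,2}, choose 2; 1->2 ok
  pos 12: x in {1,2}, choose 2; 2->2 ok
  pos 13: x in {1,2}, choose 2; 2->2 ok
  pos 14: x in {1,2}, choose 1; 2->1 ok
  pos 15: y in {0}, choose 0; 1->0 ok
  pos 16: y in {0}, choose 0; 0->0 ok
  pos 17: x in {1,2}, choose 1; 0->1 ok
  pos 18: x in {1,2}, choose 2; 1->2 ok
  pos 19: x in {1,2}, choose 2; 2->2 ok
  pos 20: x in {1,2}, choose 2; 2->2 ok

0,1,0,1,2,2,1,2,1,0,1,2,2,2,1,0,0,1,2,2,2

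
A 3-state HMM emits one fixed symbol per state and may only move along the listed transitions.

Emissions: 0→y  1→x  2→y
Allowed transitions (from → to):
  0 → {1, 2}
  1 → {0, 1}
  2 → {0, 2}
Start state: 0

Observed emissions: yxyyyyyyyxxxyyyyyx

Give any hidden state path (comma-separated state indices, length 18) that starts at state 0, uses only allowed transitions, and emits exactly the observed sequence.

  [0] y  {0,2}  => 0  start
  [1] x  {1}  => 1  0->1 ok
  [2] y  {0,2}  => 0  1->0 ok
  [3] y  {0,2}  => 2  0->2 ok
  [4] y  {0,2}  => 2  2->2 ok
  [5] y  {0,2}  => 0  2->0 ok
  [6] y  {0,2}  => 2  0->2 ok
  [7] y  {0,2}  => 2  2->2 ok
  [8] y  {0,2}  => 0  2->0 ok
  [9] x  {1}  => 1  0->1 ok
  [10] x  {1}  => 1  1->1 ok
  [11] x  {1}  => 1  1->1 ok
  [12] y  {0,2}  => 0  1->0 ok
  [13] y  {0,2}  => 2  0->2 ok
  [14] y  {0,2}  => 0  2->0 ok
  [15] y  {0,2}  => 2  0->2 ok
  [16] y  {0,2}  => 0  2->0 ok
  [17] x  {1}  => 1  0->1 ok

0,1,0,2,2,0,2,2,0,1,1,1,0,2,0,2,0,1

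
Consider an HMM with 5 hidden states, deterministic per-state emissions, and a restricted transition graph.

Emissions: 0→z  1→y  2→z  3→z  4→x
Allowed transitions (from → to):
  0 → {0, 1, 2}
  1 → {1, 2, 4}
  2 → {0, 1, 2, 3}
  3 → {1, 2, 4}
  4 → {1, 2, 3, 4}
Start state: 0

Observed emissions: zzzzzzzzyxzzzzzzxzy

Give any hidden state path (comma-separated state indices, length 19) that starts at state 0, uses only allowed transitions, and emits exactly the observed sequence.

0,2,3,2,3,2,0,2,1,4,3,2,0,0,2,3,4,3,1

  [0] z  {0,2,3}  => 0  start
  [1] z  {0,2,3}  => 2  0->2 ok
  [2] z  {0,2,3}  => 3  2->3 ok
  [3] z  {0,2,3}  => 2  3->2 ok
  [4] z  {0,2,3}  => 3  2->3 ok
  [5] z  {0,2,3}  => 2  3->2 ok
  [6] z  {0,2,3}  => 0  2->0 ok
  [7] z  {0,2,3}  => 2  0->2 ok
  [8] y  {1}  => 1  2->1 ok
  [9] x  {4}  => 4  1->4 ok
  [10] z  {0,2,3}  => 3  4->3 ok
  [11] z  {0,2,3}  => 2  3->2 ok
  [12] z  {0,2,3}  => 0  2->0 ok
  [13] z  {0,2,3}  => 0  0->0 ok
  [14] z  {0,2,3}  => 2  0->2 ok
  [15] z  {0,2,3}  => 3  2->3 ok
  [16] x  {4}  => 4  3->4 ok
  [17] z  {0,2,3}  => 3  4->3 ok
  [18] y  {1}  => 1  3->1 ok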